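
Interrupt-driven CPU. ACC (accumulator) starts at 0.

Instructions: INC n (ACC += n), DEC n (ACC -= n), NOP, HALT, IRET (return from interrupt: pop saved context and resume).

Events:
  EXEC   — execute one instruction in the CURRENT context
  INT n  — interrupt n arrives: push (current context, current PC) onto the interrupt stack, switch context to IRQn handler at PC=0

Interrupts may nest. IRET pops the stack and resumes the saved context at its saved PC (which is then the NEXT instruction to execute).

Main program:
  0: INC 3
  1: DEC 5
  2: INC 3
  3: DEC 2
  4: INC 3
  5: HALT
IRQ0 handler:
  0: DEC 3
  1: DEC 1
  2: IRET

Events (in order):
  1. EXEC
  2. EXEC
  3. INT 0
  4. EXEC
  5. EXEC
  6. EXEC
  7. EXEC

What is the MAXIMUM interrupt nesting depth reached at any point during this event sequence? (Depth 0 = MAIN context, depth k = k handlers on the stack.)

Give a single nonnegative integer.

Event 1 (EXEC): [MAIN] PC=0: INC 3 -> ACC=3 [depth=0]
Event 2 (EXEC): [MAIN] PC=1: DEC 5 -> ACC=-2 [depth=0]
Event 3 (INT 0): INT 0 arrives: push (MAIN, PC=2), enter IRQ0 at PC=0 (depth now 1) [depth=1]
Event 4 (EXEC): [IRQ0] PC=0: DEC 3 -> ACC=-5 [depth=1]
Event 5 (EXEC): [IRQ0] PC=1: DEC 1 -> ACC=-6 [depth=1]
Event 6 (EXEC): [IRQ0] PC=2: IRET -> resume MAIN at PC=2 (depth now 0) [depth=0]
Event 7 (EXEC): [MAIN] PC=2: INC 3 -> ACC=-3 [depth=0]
Max depth observed: 1

Answer: 1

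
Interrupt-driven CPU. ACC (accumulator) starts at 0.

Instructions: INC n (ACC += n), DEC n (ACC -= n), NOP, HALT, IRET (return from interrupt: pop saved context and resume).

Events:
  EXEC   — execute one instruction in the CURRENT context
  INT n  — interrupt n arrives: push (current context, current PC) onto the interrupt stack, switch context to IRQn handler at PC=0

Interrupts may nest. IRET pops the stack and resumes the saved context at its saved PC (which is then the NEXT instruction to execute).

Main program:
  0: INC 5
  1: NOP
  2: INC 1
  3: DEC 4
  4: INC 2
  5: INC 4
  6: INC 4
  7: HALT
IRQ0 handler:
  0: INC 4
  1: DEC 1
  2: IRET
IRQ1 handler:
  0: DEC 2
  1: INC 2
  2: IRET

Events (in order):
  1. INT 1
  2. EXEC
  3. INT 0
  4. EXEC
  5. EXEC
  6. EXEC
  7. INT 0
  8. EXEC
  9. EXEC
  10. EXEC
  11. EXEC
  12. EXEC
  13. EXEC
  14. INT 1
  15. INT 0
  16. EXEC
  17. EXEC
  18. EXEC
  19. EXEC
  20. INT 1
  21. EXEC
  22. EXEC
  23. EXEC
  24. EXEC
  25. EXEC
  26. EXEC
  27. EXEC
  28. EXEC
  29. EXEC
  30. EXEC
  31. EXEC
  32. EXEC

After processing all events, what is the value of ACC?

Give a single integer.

Event 1 (INT 1): INT 1 arrives: push (MAIN, PC=0), enter IRQ1 at PC=0 (depth now 1)
Event 2 (EXEC): [IRQ1] PC=0: DEC 2 -> ACC=-2
Event 3 (INT 0): INT 0 arrives: push (IRQ1, PC=1), enter IRQ0 at PC=0 (depth now 2)
Event 4 (EXEC): [IRQ0] PC=0: INC 4 -> ACC=2
Event 5 (EXEC): [IRQ0] PC=1: DEC 1 -> ACC=1
Event 6 (EXEC): [IRQ0] PC=2: IRET -> resume IRQ1 at PC=1 (depth now 1)
Event 7 (INT 0): INT 0 arrives: push (IRQ1, PC=1), enter IRQ0 at PC=0 (depth now 2)
Event 8 (EXEC): [IRQ0] PC=0: INC 4 -> ACC=5
Event 9 (EXEC): [IRQ0] PC=1: DEC 1 -> ACC=4
Event 10 (EXEC): [IRQ0] PC=2: IRET -> resume IRQ1 at PC=1 (depth now 1)
Event 11 (EXEC): [IRQ1] PC=1: INC 2 -> ACC=6
Event 12 (EXEC): [IRQ1] PC=2: IRET -> resume MAIN at PC=0 (depth now 0)
Event 13 (EXEC): [MAIN] PC=0: INC 5 -> ACC=11
Event 14 (INT 1): INT 1 arrives: push (MAIN, PC=1), enter IRQ1 at PC=0 (depth now 1)
Event 15 (INT 0): INT 0 arrives: push (IRQ1, PC=0), enter IRQ0 at PC=0 (depth now 2)
Event 16 (EXEC): [IRQ0] PC=0: INC 4 -> ACC=15
Event 17 (EXEC): [IRQ0] PC=1: DEC 1 -> ACC=14
Event 18 (EXEC): [IRQ0] PC=2: IRET -> resume IRQ1 at PC=0 (depth now 1)
Event 19 (EXEC): [IRQ1] PC=0: DEC 2 -> ACC=12
Event 20 (INT 1): INT 1 arrives: push (IRQ1, PC=1), enter IRQ1 at PC=0 (depth now 2)
Event 21 (EXEC): [IRQ1] PC=0: DEC 2 -> ACC=10
Event 22 (EXEC): [IRQ1] PC=1: INC 2 -> ACC=12
Event 23 (EXEC): [IRQ1] PC=2: IRET -> resume IRQ1 at PC=1 (depth now 1)
Event 24 (EXEC): [IRQ1] PC=1: INC 2 -> ACC=14
Event 25 (EXEC): [IRQ1] PC=2: IRET -> resume MAIN at PC=1 (depth now 0)
Event 26 (EXEC): [MAIN] PC=1: NOP
Event 27 (EXEC): [MAIN] PC=2: INC 1 -> ACC=15
Event 28 (EXEC): [MAIN] PC=3: DEC 4 -> ACC=11
Event 29 (EXEC): [MAIN] PC=4: INC 2 -> ACC=13
Event 30 (EXEC): [MAIN] PC=5: INC 4 -> ACC=17
Event 31 (EXEC): [MAIN] PC=6: INC 4 -> ACC=21
Event 32 (EXEC): [MAIN] PC=7: HALT

Answer: 21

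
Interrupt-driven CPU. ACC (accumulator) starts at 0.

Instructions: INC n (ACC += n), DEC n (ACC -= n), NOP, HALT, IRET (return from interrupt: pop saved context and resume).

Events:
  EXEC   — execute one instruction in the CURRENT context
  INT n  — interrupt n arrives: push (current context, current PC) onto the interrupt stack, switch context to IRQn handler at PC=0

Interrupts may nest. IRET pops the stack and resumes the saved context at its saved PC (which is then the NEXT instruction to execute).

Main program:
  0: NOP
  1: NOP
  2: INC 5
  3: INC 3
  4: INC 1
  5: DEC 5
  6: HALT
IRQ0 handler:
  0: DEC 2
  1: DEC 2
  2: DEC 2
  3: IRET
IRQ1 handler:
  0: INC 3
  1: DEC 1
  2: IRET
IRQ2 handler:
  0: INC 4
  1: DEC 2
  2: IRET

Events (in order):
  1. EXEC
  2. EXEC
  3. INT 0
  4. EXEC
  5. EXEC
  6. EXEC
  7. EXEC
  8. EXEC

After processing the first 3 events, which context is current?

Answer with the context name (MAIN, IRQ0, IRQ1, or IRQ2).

Answer: IRQ0

Derivation:
Event 1 (EXEC): [MAIN] PC=0: NOP
Event 2 (EXEC): [MAIN] PC=1: NOP
Event 3 (INT 0): INT 0 arrives: push (MAIN, PC=2), enter IRQ0 at PC=0 (depth now 1)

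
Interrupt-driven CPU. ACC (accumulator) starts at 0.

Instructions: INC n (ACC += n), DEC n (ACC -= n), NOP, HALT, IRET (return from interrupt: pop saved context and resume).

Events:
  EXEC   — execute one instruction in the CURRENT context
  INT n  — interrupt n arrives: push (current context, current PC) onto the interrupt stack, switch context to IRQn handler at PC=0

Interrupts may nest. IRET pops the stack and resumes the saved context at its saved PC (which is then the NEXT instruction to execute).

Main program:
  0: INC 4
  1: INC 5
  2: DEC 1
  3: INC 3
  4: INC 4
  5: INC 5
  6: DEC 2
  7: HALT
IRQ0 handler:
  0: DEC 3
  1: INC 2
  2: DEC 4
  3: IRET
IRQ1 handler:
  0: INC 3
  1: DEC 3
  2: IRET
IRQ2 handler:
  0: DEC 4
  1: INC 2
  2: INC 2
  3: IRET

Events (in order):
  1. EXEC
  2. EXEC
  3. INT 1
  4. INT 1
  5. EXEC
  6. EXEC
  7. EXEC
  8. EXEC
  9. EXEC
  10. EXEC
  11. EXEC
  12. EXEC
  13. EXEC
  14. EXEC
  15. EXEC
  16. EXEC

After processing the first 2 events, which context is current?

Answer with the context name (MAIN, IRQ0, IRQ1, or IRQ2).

Answer: MAIN

Derivation:
Event 1 (EXEC): [MAIN] PC=0: INC 4 -> ACC=4
Event 2 (EXEC): [MAIN] PC=1: INC 5 -> ACC=9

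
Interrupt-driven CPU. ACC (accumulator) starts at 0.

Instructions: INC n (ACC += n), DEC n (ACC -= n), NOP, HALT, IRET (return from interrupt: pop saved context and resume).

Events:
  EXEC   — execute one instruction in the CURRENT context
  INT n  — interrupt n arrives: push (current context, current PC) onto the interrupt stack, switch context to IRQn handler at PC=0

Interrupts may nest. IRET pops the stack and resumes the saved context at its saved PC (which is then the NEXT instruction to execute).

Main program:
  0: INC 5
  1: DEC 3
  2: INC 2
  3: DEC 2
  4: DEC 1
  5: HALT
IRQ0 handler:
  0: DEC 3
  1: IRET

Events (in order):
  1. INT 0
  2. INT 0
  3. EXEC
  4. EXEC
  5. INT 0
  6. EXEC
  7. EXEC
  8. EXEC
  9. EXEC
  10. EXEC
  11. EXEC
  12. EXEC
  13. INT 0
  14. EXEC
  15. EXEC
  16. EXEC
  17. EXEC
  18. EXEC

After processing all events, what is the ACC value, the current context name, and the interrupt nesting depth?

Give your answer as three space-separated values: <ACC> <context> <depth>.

Answer: -11 MAIN 0

Derivation:
Event 1 (INT 0): INT 0 arrives: push (MAIN, PC=0), enter IRQ0 at PC=0 (depth now 1)
Event 2 (INT 0): INT 0 arrives: push (IRQ0, PC=0), enter IRQ0 at PC=0 (depth now 2)
Event 3 (EXEC): [IRQ0] PC=0: DEC 3 -> ACC=-3
Event 4 (EXEC): [IRQ0] PC=1: IRET -> resume IRQ0 at PC=0 (depth now 1)
Event 5 (INT 0): INT 0 arrives: push (IRQ0, PC=0), enter IRQ0 at PC=0 (depth now 2)
Event 6 (EXEC): [IRQ0] PC=0: DEC 3 -> ACC=-6
Event 7 (EXEC): [IRQ0] PC=1: IRET -> resume IRQ0 at PC=0 (depth now 1)
Event 8 (EXEC): [IRQ0] PC=0: DEC 3 -> ACC=-9
Event 9 (EXEC): [IRQ0] PC=1: IRET -> resume MAIN at PC=0 (depth now 0)
Event 10 (EXEC): [MAIN] PC=0: INC 5 -> ACC=-4
Event 11 (EXEC): [MAIN] PC=1: DEC 3 -> ACC=-7
Event 12 (EXEC): [MAIN] PC=2: INC 2 -> ACC=-5
Event 13 (INT 0): INT 0 arrives: push (MAIN, PC=3), enter IRQ0 at PC=0 (depth now 1)
Event 14 (EXEC): [IRQ0] PC=0: DEC 3 -> ACC=-8
Event 15 (EXEC): [IRQ0] PC=1: IRET -> resume MAIN at PC=3 (depth now 0)
Event 16 (EXEC): [MAIN] PC=3: DEC 2 -> ACC=-10
Event 17 (EXEC): [MAIN] PC=4: DEC 1 -> ACC=-11
Event 18 (EXEC): [MAIN] PC=5: HALT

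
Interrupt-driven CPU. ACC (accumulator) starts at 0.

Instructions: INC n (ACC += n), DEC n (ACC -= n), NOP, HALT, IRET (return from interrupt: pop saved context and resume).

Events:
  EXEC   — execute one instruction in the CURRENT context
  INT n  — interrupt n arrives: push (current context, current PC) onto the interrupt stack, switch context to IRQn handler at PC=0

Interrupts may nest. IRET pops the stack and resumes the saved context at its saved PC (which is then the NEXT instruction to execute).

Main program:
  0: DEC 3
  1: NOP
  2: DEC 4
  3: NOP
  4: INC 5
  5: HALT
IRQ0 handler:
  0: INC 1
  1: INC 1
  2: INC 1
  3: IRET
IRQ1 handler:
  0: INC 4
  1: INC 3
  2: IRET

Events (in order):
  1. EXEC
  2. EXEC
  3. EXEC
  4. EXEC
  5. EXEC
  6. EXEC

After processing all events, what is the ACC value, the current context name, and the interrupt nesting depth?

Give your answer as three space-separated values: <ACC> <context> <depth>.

Answer: -2 MAIN 0

Derivation:
Event 1 (EXEC): [MAIN] PC=0: DEC 3 -> ACC=-3
Event 2 (EXEC): [MAIN] PC=1: NOP
Event 3 (EXEC): [MAIN] PC=2: DEC 4 -> ACC=-7
Event 4 (EXEC): [MAIN] PC=3: NOP
Event 5 (EXEC): [MAIN] PC=4: INC 5 -> ACC=-2
Event 6 (EXEC): [MAIN] PC=5: HALT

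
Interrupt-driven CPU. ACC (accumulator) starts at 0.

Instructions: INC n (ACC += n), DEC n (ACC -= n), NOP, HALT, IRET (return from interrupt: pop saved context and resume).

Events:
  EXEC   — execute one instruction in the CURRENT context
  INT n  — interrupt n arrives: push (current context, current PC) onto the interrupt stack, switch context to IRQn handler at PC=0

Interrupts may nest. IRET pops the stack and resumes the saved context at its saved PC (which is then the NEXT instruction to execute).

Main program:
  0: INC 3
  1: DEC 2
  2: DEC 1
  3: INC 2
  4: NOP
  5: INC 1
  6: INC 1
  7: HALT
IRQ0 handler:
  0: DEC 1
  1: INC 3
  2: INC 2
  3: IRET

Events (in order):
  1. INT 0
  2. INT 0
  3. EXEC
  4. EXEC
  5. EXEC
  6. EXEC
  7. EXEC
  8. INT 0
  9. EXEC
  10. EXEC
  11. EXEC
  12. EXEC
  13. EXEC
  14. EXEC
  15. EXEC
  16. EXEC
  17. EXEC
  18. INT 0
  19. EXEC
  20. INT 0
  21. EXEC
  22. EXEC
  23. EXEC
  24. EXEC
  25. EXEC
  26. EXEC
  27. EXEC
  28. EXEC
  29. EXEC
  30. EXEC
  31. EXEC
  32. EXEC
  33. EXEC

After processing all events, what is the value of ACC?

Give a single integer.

Answer: 24

Derivation:
Event 1 (INT 0): INT 0 arrives: push (MAIN, PC=0), enter IRQ0 at PC=0 (depth now 1)
Event 2 (INT 0): INT 0 arrives: push (IRQ0, PC=0), enter IRQ0 at PC=0 (depth now 2)
Event 3 (EXEC): [IRQ0] PC=0: DEC 1 -> ACC=-1
Event 4 (EXEC): [IRQ0] PC=1: INC 3 -> ACC=2
Event 5 (EXEC): [IRQ0] PC=2: INC 2 -> ACC=4
Event 6 (EXEC): [IRQ0] PC=3: IRET -> resume IRQ0 at PC=0 (depth now 1)
Event 7 (EXEC): [IRQ0] PC=0: DEC 1 -> ACC=3
Event 8 (INT 0): INT 0 arrives: push (IRQ0, PC=1), enter IRQ0 at PC=0 (depth now 2)
Event 9 (EXEC): [IRQ0] PC=0: DEC 1 -> ACC=2
Event 10 (EXEC): [IRQ0] PC=1: INC 3 -> ACC=5
Event 11 (EXEC): [IRQ0] PC=2: INC 2 -> ACC=7
Event 12 (EXEC): [IRQ0] PC=3: IRET -> resume IRQ0 at PC=1 (depth now 1)
Event 13 (EXEC): [IRQ0] PC=1: INC 3 -> ACC=10
Event 14 (EXEC): [IRQ0] PC=2: INC 2 -> ACC=12
Event 15 (EXEC): [IRQ0] PC=3: IRET -> resume MAIN at PC=0 (depth now 0)
Event 16 (EXEC): [MAIN] PC=0: INC 3 -> ACC=15
Event 17 (EXEC): [MAIN] PC=1: DEC 2 -> ACC=13
Event 18 (INT 0): INT 0 arrives: push (MAIN, PC=2), enter IRQ0 at PC=0 (depth now 1)
Event 19 (EXEC): [IRQ0] PC=0: DEC 1 -> ACC=12
Event 20 (INT 0): INT 0 arrives: push (IRQ0, PC=1), enter IRQ0 at PC=0 (depth now 2)
Event 21 (EXEC): [IRQ0] PC=0: DEC 1 -> ACC=11
Event 22 (EXEC): [IRQ0] PC=1: INC 3 -> ACC=14
Event 23 (EXEC): [IRQ0] PC=2: INC 2 -> ACC=16
Event 24 (EXEC): [IRQ0] PC=3: IRET -> resume IRQ0 at PC=1 (depth now 1)
Event 25 (EXEC): [IRQ0] PC=1: INC 3 -> ACC=19
Event 26 (EXEC): [IRQ0] PC=2: INC 2 -> ACC=21
Event 27 (EXEC): [IRQ0] PC=3: IRET -> resume MAIN at PC=2 (depth now 0)
Event 28 (EXEC): [MAIN] PC=2: DEC 1 -> ACC=20
Event 29 (EXEC): [MAIN] PC=3: INC 2 -> ACC=22
Event 30 (EXEC): [MAIN] PC=4: NOP
Event 31 (EXEC): [MAIN] PC=5: INC 1 -> ACC=23
Event 32 (EXEC): [MAIN] PC=6: INC 1 -> ACC=24
Event 33 (EXEC): [MAIN] PC=7: HALT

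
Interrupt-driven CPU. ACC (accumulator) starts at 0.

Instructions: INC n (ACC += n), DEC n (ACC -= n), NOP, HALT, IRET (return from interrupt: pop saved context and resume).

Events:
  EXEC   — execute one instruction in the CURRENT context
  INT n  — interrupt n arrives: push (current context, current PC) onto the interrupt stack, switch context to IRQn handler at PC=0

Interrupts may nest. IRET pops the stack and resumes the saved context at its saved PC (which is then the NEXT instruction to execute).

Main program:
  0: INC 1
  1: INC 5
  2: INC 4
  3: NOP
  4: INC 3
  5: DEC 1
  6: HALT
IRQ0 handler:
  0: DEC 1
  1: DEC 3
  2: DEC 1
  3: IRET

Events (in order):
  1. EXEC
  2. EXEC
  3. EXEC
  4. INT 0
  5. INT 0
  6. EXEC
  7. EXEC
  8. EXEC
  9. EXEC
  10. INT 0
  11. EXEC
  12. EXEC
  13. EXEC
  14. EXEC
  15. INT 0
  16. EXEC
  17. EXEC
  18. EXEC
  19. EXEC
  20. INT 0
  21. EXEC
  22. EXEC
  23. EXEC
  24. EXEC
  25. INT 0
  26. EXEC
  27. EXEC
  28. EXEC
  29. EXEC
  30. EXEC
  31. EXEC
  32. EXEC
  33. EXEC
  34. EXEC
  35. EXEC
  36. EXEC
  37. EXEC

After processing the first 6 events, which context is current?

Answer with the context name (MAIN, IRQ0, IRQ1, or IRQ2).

Answer: IRQ0

Derivation:
Event 1 (EXEC): [MAIN] PC=0: INC 1 -> ACC=1
Event 2 (EXEC): [MAIN] PC=1: INC 5 -> ACC=6
Event 3 (EXEC): [MAIN] PC=2: INC 4 -> ACC=10
Event 4 (INT 0): INT 0 arrives: push (MAIN, PC=3), enter IRQ0 at PC=0 (depth now 1)
Event 5 (INT 0): INT 0 arrives: push (IRQ0, PC=0), enter IRQ0 at PC=0 (depth now 2)
Event 6 (EXEC): [IRQ0] PC=0: DEC 1 -> ACC=9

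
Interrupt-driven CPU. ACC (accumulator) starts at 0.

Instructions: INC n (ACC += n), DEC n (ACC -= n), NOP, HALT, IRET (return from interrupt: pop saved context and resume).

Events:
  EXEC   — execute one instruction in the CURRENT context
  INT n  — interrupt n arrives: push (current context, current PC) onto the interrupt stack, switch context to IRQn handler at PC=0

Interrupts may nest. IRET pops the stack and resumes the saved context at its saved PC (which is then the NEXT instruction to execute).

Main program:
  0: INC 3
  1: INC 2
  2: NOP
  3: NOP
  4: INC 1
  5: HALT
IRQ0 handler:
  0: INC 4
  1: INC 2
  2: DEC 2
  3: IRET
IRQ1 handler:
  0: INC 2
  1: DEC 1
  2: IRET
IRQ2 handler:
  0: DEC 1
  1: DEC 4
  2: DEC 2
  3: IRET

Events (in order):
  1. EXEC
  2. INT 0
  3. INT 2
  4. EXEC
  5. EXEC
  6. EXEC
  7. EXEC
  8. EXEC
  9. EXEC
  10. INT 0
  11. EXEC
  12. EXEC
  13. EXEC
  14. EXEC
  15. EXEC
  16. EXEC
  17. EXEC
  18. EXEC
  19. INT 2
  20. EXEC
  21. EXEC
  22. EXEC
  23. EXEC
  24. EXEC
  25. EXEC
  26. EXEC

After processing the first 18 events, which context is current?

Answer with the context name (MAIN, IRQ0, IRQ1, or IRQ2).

Event 1 (EXEC): [MAIN] PC=0: INC 3 -> ACC=3
Event 2 (INT 0): INT 0 arrives: push (MAIN, PC=1), enter IRQ0 at PC=0 (depth now 1)
Event 3 (INT 2): INT 2 arrives: push (IRQ0, PC=0), enter IRQ2 at PC=0 (depth now 2)
Event 4 (EXEC): [IRQ2] PC=0: DEC 1 -> ACC=2
Event 5 (EXEC): [IRQ2] PC=1: DEC 4 -> ACC=-2
Event 6 (EXEC): [IRQ2] PC=2: DEC 2 -> ACC=-4
Event 7 (EXEC): [IRQ2] PC=3: IRET -> resume IRQ0 at PC=0 (depth now 1)
Event 8 (EXEC): [IRQ0] PC=0: INC 4 -> ACC=0
Event 9 (EXEC): [IRQ0] PC=1: INC 2 -> ACC=2
Event 10 (INT 0): INT 0 arrives: push (IRQ0, PC=2), enter IRQ0 at PC=0 (depth now 2)
Event 11 (EXEC): [IRQ0] PC=0: INC 4 -> ACC=6
Event 12 (EXEC): [IRQ0] PC=1: INC 2 -> ACC=8
Event 13 (EXEC): [IRQ0] PC=2: DEC 2 -> ACC=6
Event 14 (EXEC): [IRQ0] PC=3: IRET -> resume IRQ0 at PC=2 (depth now 1)
Event 15 (EXEC): [IRQ0] PC=2: DEC 2 -> ACC=4
Event 16 (EXEC): [IRQ0] PC=3: IRET -> resume MAIN at PC=1 (depth now 0)
Event 17 (EXEC): [MAIN] PC=1: INC 2 -> ACC=6
Event 18 (EXEC): [MAIN] PC=2: NOP

Answer: MAIN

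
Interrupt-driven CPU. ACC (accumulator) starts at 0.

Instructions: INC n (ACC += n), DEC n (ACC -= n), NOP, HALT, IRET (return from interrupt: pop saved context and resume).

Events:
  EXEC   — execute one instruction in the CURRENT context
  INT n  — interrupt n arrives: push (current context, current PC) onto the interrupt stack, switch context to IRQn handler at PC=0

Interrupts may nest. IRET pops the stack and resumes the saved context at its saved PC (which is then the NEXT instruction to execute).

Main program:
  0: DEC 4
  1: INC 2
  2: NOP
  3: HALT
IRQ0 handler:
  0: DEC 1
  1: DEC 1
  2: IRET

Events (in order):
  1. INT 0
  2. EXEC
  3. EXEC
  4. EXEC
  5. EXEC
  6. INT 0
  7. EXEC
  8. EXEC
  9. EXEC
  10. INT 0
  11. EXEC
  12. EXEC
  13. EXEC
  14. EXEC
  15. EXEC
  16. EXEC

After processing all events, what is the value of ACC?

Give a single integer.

Answer: -8

Derivation:
Event 1 (INT 0): INT 0 arrives: push (MAIN, PC=0), enter IRQ0 at PC=0 (depth now 1)
Event 2 (EXEC): [IRQ0] PC=0: DEC 1 -> ACC=-1
Event 3 (EXEC): [IRQ0] PC=1: DEC 1 -> ACC=-2
Event 4 (EXEC): [IRQ0] PC=2: IRET -> resume MAIN at PC=0 (depth now 0)
Event 5 (EXEC): [MAIN] PC=0: DEC 4 -> ACC=-6
Event 6 (INT 0): INT 0 arrives: push (MAIN, PC=1), enter IRQ0 at PC=0 (depth now 1)
Event 7 (EXEC): [IRQ0] PC=0: DEC 1 -> ACC=-7
Event 8 (EXEC): [IRQ0] PC=1: DEC 1 -> ACC=-8
Event 9 (EXEC): [IRQ0] PC=2: IRET -> resume MAIN at PC=1 (depth now 0)
Event 10 (INT 0): INT 0 arrives: push (MAIN, PC=1), enter IRQ0 at PC=0 (depth now 1)
Event 11 (EXEC): [IRQ0] PC=0: DEC 1 -> ACC=-9
Event 12 (EXEC): [IRQ0] PC=1: DEC 1 -> ACC=-10
Event 13 (EXEC): [IRQ0] PC=2: IRET -> resume MAIN at PC=1 (depth now 0)
Event 14 (EXEC): [MAIN] PC=1: INC 2 -> ACC=-8
Event 15 (EXEC): [MAIN] PC=2: NOP
Event 16 (EXEC): [MAIN] PC=3: HALT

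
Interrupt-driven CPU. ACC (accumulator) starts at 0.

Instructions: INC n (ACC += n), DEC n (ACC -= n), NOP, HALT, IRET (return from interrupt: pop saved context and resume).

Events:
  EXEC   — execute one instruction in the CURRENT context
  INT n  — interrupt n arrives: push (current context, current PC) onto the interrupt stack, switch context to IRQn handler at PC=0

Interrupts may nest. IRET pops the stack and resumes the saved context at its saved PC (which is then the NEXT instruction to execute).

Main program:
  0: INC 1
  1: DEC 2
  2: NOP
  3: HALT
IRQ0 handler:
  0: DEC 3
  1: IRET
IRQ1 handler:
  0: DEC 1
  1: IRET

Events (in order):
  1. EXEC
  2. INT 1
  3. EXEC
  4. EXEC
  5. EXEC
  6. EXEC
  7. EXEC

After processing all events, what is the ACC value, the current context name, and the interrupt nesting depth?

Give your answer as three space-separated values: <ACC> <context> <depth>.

Answer: -2 MAIN 0

Derivation:
Event 1 (EXEC): [MAIN] PC=0: INC 1 -> ACC=1
Event 2 (INT 1): INT 1 arrives: push (MAIN, PC=1), enter IRQ1 at PC=0 (depth now 1)
Event 3 (EXEC): [IRQ1] PC=0: DEC 1 -> ACC=0
Event 4 (EXEC): [IRQ1] PC=1: IRET -> resume MAIN at PC=1 (depth now 0)
Event 5 (EXEC): [MAIN] PC=1: DEC 2 -> ACC=-2
Event 6 (EXEC): [MAIN] PC=2: NOP
Event 7 (EXEC): [MAIN] PC=3: HALT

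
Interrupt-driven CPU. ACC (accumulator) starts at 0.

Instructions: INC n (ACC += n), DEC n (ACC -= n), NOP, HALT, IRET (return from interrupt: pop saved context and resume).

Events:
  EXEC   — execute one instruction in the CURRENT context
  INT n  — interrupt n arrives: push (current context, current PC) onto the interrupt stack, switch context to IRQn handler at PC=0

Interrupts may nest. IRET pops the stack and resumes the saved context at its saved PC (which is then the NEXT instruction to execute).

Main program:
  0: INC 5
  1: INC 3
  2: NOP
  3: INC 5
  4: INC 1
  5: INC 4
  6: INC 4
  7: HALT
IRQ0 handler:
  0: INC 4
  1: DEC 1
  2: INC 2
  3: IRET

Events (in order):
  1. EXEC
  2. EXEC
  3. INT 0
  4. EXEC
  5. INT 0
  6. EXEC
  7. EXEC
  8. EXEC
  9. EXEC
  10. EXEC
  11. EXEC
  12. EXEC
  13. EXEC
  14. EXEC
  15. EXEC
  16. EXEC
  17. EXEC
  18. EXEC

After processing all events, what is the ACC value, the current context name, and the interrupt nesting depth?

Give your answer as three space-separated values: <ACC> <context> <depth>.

Event 1 (EXEC): [MAIN] PC=0: INC 5 -> ACC=5
Event 2 (EXEC): [MAIN] PC=1: INC 3 -> ACC=8
Event 3 (INT 0): INT 0 arrives: push (MAIN, PC=2), enter IRQ0 at PC=0 (depth now 1)
Event 4 (EXEC): [IRQ0] PC=0: INC 4 -> ACC=12
Event 5 (INT 0): INT 0 arrives: push (IRQ0, PC=1), enter IRQ0 at PC=0 (depth now 2)
Event 6 (EXEC): [IRQ0] PC=0: INC 4 -> ACC=16
Event 7 (EXEC): [IRQ0] PC=1: DEC 1 -> ACC=15
Event 8 (EXEC): [IRQ0] PC=2: INC 2 -> ACC=17
Event 9 (EXEC): [IRQ0] PC=3: IRET -> resume IRQ0 at PC=1 (depth now 1)
Event 10 (EXEC): [IRQ0] PC=1: DEC 1 -> ACC=16
Event 11 (EXEC): [IRQ0] PC=2: INC 2 -> ACC=18
Event 12 (EXEC): [IRQ0] PC=3: IRET -> resume MAIN at PC=2 (depth now 0)
Event 13 (EXEC): [MAIN] PC=2: NOP
Event 14 (EXEC): [MAIN] PC=3: INC 5 -> ACC=23
Event 15 (EXEC): [MAIN] PC=4: INC 1 -> ACC=24
Event 16 (EXEC): [MAIN] PC=5: INC 4 -> ACC=28
Event 17 (EXEC): [MAIN] PC=6: INC 4 -> ACC=32
Event 18 (EXEC): [MAIN] PC=7: HALT

Answer: 32 MAIN 0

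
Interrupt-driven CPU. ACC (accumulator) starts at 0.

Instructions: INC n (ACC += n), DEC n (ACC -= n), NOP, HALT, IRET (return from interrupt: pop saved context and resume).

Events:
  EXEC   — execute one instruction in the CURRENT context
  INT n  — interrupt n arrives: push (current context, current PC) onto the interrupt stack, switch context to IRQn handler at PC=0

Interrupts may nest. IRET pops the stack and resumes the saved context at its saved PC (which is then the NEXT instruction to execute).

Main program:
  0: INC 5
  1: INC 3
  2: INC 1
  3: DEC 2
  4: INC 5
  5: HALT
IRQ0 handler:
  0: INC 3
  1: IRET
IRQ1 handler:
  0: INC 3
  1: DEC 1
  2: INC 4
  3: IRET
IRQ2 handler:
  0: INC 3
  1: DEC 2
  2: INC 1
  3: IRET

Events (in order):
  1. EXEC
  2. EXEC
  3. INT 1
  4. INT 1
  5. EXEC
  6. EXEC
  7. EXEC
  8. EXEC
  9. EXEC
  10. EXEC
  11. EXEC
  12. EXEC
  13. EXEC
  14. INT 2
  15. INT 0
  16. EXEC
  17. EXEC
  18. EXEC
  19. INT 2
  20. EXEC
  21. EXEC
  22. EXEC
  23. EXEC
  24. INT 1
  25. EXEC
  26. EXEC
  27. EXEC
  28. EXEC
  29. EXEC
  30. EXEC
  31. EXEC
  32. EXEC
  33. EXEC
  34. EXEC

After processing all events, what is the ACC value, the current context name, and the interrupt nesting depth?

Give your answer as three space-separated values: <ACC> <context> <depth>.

Answer: 37 MAIN 0

Derivation:
Event 1 (EXEC): [MAIN] PC=0: INC 5 -> ACC=5
Event 2 (EXEC): [MAIN] PC=1: INC 3 -> ACC=8
Event 3 (INT 1): INT 1 arrives: push (MAIN, PC=2), enter IRQ1 at PC=0 (depth now 1)
Event 4 (INT 1): INT 1 arrives: push (IRQ1, PC=0), enter IRQ1 at PC=0 (depth now 2)
Event 5 (EXEC): [IRQ1] PC=0: INC 3 -> ACC=11
Event 6 (EXEC): [IRQ1] PC=1: DEC 1 -> ACC=10
Event 7 (EXEC): [IRQ1] PC=2: INC 4 -> ACC=14
Event 8 (EXEC): [IRQ1] PC=3: IRET -> resume IRQ1 at PC=0 (depth now 1)
Event 9 (EXEC): [IRQ1] PC=0: INC 3 -> ACC=17
Event 10 (EXEC): [IRQ1] PC=1: DEC 1 -> ACC=16
Event 11 (EXEC): [IRQ1] PC=2: INC 4 -> ACC=20
Event 12 (EXEC): [IRQ1] PC=3: IRET -> resume MAIN at PC=2 (depth now 0)
Event 13 (EXEC): [MAIN] PC=2: INC 1 -> ACC=21
Event 14 (INT 2): INT 2 arrives: push (MAIN, PC=3), enter IRQ2 at PC=0 (depth now 1)
Event 15 (INT 0): INT 0 arrives: push (IRQ2, PC=0), enter IRQ0 at PC=0 (depth now 2)
Event 16 (EXEC): [IRQ0] PC=0: INC 3 -> ACC=24
Event 17 (EXEC): [IRQ0] PC=1: IRET -> resume IRQ2 at PC=0 (depth now 1)
Event 18 (EXEC): [IRQ2] PC=0: INC 3 -> ACC=27
Event 19 (INT 2): INT 2 arrives: push (IRQ2, PC=1), enter IRQ2 at PC=0 (depth now 2)
Event 20 (EXEC): [IRQ2] PC=0: INC 3 -> ACC=30
Event 21 (EXEC): [IRQ2] PC=1: DEC 2 -> ACC=28
Event 22 (EXEC): [IRQ2] PC=2: INC 1 -> ACC=29
Event 23 (EXEC): [IRQ2] PC=3: IRET -> resume IRQ2 at PC=1 (depth now 1)
Event 24 (INT 1): INT 1 arrives: push (IRQ2, PC=1), enter IRQ1 at PC=0 (depth now 2)
Event 25 (EXEC): [IRQ1] PC=0: INC 3 -> ACC=32
Event 26 (EXEC): [IRQ1] PC=1: DEC 1 -> ACC=31
Event 27 (EXEC): [IRQ1] PC=2: INC 4 -> ACC=35
Event 28 (EXEC): [IRQ1] PC=3: IRET -> resume IRQ2 at PC=1 (depth now 1)
Event 29 (EXEC): [IRQ2] PC=1: DEC 2 -> ACC=33
Event 30 (EXEC): [IRQ2] PC=2: INC 1 -> ACC=34
Event 31 (EXEC): [IRQ2] PC=3: IRET -> resume MAIN at PC=3 (depth now 0)
Event 32 (EXEC): [MAIN] PC=3: DEC 2 -> ACC=32
Event 33 (EXEC): [MAIN] PC=4: INC 5 -> ACC=37
Event 34 (EXEC): [MAIN] PC=5: HALT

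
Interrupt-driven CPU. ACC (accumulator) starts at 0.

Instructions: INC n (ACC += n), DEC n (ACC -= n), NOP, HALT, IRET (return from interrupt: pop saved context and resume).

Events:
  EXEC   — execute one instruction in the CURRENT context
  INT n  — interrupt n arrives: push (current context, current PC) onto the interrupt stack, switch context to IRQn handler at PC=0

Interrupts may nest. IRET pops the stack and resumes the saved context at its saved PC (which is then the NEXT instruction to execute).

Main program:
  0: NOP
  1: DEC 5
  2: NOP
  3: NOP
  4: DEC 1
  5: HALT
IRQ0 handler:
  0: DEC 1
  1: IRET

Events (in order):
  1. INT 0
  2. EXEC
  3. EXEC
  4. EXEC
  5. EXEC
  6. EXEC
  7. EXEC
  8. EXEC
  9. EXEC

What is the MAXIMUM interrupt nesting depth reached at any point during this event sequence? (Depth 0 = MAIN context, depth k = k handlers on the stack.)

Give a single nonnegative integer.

Answer: 1

Derivation:
Event 1 (INT 0): INT 0 arrives: push (MAIN, PC=0), enter IRQ0 at PC=0 (depth now 1) [depth=1]
Event 2 (EXEC): [IRQ0] PC=0: DEC 1 -> ACC=-1 [depth=1]
Event 3 (EXEC): [IRQ0] PC=1: IRET -> resume MAIN at PC=0 (depth now 0) [depth=0]
Event 4 (EXEC): [MAIN] PC=0: NOP [depth=0]
Event 5 (EXEC): [MAIN] PC=1: DEC 5 -> ACC=-6 [depth=0]
Event 6 (EXEC): [MAIN] PC=2: NOP [depth=0]
Event 7 (EXEC): [MAIN] PC=3: NOP [depth=0]
Event 8 (EXEC): [MAIN] PC=4: DEC 1 -> ACC=-7 [depth=0]
Event 9 (EXEC): [MAIN] PC=5: HALT [depth=0]
Max depth observed: 1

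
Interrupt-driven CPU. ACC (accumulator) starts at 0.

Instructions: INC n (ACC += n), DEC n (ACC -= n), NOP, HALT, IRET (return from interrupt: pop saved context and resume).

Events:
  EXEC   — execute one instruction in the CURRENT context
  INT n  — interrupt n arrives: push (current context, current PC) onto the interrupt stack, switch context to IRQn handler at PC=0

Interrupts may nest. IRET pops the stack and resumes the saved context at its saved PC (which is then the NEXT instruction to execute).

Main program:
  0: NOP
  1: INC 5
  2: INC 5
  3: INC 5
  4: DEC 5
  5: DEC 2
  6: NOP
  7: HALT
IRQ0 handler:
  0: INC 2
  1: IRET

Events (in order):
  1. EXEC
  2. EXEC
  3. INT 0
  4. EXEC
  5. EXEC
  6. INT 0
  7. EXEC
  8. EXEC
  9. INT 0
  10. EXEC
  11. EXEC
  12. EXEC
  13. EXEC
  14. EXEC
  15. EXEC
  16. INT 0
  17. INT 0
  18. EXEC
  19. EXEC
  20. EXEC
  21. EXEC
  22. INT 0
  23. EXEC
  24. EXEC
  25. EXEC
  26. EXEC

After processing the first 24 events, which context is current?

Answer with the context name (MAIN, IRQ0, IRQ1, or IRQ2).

Event 1 (EXEC): [MAIN] PC=0: NOP
Event 2 (EXEC): [MAIN] PC=1: INC 5 -> ACC=5
Event 3 (INT 0): INT 0 arrives: push (MAIN, PC=2), enter IRQ0 at PC=0 (depth now 1)
Event 4 (EXEC): [IRQ0] PC=0: INC 2 -> ACC=7
Event 5 (EXEC): [IRQ0] PC=1: IRET -> resume MAIN at PC=2 (depth now 0)
Event 6 (INT 0): INT 0 arrives: push (MAIN, PC=2), enter IRQ0 at PC=0 (depth now 1)
Event 7 (EXEC): [IRQ0] PC=0: INC 2 -> ACC=9
Event 8 (EXEC): [IRQ0] PC=1: IRET -> resume MAIN at PC=2 (depth now 0)
Event 9 (INT 0): INT 0 arrives: push (MAIN, PC=2), enter IRQ0 at PC=0 (depth now 1)
Event 10 (EXEC): [IRQ0] PC=0: INC 2 -> ACC=11
Event 11 (EXEC): [IRQ0] PC=1: IRET -> resume MAIN at PC=2 (depth now 0)
Event 12 (EXEC): [MAIN] PC=2: INC 5 -> ACC=16
Event 13 (EXEC): [MAIN] PC=3: INC 5 -> ACC=21
Event 14 (EXEC): [MAIN] PC=4: DEC 5 -> ACC=16
Event 15 (EXEC): [MAIN] PC=5: DEC 2 -> ACC=14
Event 16 (INT 0): INT 0 arrives: push (MAIN, PC=6), enter IRQ0 at PC=0 (depth now 1)
Event 17 (INT 0): INT 0 arrives: push (IRQ0, PC=0), enter IRQ0 at PC=0 (depth now 2)
Event 18 (EXEC): [IRQ0] PC=0: INC 2 -> ACC=16
Event 19 (EXEC): [IRQ0] PC=1: IRET -> resume IRQ0 at PC=0 (depth now 1)
Event 20 (EXEC): [IRQ0] PC=0: INC 2 -> ACC=18
Event 21 (EXEC): [IRQ0] PC=1: IRET -> resume MAIN at PC=6 (depth now 0)
Event 22 (INT 0): INT 0 arrives: push (MAIN, PC=6), enter IRQ0 at PC=0 (depth now 1)
Event 23 (EXEC): [IRQ0] PC=0: INC 2 -> ACC=20
Event 24 (EXEC): [IRQ0] PC=1: IRET -> resume MAIN at PC=6 (depth now 0)

Answer: MAIN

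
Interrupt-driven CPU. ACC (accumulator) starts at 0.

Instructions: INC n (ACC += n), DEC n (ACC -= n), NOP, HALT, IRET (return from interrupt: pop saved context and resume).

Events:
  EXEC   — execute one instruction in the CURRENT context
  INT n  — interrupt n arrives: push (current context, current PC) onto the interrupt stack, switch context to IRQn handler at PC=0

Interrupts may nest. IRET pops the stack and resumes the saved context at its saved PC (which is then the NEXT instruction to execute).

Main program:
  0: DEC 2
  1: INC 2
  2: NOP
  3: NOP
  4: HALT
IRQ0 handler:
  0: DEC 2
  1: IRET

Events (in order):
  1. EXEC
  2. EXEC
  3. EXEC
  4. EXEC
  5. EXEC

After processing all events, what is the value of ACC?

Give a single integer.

Answer: 0

Derivation:
Event 1 (EXEC): [MAIN] PC=0: DEC 2 -> ACC=-2
Event 2 (EXEC): [MAIN] PC=1: INC 2 -> ACC=0
Event 3 (EXEC): [MAIN] PC=2: NOP
Event 4 (EXEC): [MAIN] PC=3: NOP
Event 5 (EXEC): [MAIN] PC=4: HALT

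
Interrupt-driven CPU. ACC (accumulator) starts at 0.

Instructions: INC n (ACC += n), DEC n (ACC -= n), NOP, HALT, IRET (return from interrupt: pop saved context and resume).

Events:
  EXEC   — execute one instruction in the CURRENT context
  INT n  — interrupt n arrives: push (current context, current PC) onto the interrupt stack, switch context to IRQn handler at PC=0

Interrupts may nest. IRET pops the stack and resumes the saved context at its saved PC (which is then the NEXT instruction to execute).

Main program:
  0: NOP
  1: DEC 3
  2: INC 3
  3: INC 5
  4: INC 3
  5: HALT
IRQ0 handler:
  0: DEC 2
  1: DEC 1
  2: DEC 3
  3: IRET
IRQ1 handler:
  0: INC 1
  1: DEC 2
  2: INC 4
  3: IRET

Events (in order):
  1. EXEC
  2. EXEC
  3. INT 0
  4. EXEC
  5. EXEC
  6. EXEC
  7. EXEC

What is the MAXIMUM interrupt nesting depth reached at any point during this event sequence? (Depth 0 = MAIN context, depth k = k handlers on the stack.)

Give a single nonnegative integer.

Event 1 (EXEC): [MAIN] PC=0: NOP [depth=0]
Event 2 (EXEC): [MAIN] PC=1: DEC 3 -> ACC=-3 [depth=0]
Event 3 (INT 0): INT 0 arrives: push (MAIN, PC=2), enter IRQ0 at PC=0 (depth now 1) [depth=1]
Event 4 (EXEC): [IRQ0] PC=0: DEC 2 -> ACC=-5 [depth=1]
Event 5 (EXEC): [IRQ0] PC=1: DEC 1 -> ACC=-6 [depth=1]
Event 6 (EXEC): [IRQ0] PC=2: DEC 3 -> ACC=-9 [depth=1]
Event 7 (EXEC): [IRQ0] PC=3: IRET -> resume MAIN at PC=2 (depth now 0) [depth=0]
Max depth observed: 1

Answer: 1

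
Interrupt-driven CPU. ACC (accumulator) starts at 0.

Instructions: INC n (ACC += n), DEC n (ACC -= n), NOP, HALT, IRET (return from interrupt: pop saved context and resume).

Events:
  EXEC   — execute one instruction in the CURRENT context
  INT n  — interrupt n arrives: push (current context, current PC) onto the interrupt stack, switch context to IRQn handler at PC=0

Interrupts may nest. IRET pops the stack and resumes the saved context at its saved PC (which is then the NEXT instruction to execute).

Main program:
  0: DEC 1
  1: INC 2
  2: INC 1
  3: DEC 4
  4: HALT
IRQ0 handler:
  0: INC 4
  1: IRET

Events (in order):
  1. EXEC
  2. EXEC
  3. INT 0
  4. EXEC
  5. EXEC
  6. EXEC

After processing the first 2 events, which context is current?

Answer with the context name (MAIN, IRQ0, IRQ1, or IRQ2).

Event 1 (EXEC): [MAIN] PC=0: DEC 1 -> ACC=-1
Event 2 (EXEC): [MAIN] PC=1: INC 2 -> ACC=1

Answer: MAIN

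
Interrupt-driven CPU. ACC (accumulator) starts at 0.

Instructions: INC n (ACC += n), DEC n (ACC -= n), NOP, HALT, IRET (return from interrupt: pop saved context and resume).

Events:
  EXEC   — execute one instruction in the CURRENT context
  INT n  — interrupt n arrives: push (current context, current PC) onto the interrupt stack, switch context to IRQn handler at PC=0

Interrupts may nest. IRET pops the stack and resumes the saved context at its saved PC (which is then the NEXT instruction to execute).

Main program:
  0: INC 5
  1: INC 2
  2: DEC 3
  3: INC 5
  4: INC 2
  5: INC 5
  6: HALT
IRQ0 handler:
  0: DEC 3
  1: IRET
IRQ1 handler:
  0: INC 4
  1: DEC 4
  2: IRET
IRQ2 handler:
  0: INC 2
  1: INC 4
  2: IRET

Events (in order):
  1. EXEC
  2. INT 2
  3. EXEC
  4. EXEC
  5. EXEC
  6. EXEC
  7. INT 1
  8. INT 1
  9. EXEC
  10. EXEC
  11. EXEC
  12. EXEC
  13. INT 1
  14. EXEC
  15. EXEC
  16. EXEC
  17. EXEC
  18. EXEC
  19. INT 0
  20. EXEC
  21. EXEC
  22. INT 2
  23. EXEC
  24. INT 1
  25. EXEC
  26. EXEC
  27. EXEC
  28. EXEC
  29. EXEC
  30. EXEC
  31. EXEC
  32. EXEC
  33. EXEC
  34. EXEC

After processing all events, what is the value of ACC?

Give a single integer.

Answer: 25

Derivation:
Event 1 (EXEC): [MAIN] PC=0: INC 5 -> ACC=5
Event 2 (INT 2): INT 2 arrives: push (MAIN, PC=1), enter IRQ2 at PC=0 (depth now 1)
Event 3 (EXEC): [IRQ2] PC=0: INC 2 -> ACC=7
Event 4 (EXEC): [IRQ2] PC=1: INC 4 -> ACC=11
Event 5 (EXEC): [IRQ2] PC=2: IRET -> resume MAIN at PC=1 (depth now 0)
Event 6 (EXEC): [MAIN] PC=1: INC 2 -> ACC=13
Event 7 (INT 1): INT 1 arrives: push (MAIN, PC=2), enter IRQ1 at PC=0 (depth now 1)
Event 8 (INT 1): INT 1 arrives: push (IRQ1, PC=0), enter IRQ1 at PC=0 (depth now 2)
Event 9 (EXEC): [IRQ1] PC=0: INC 4 -> ACC=17
Event 10 (EXEC): [IRQ1] PC=1: DEC 4 -> ACC=13
Event 11 (EXEC): [IRQ1] PC=2: IRET -> resume IRQ1 at PC=0 (depth now 1)
Event 12 (EXEC): [IRQ1] PC=0: INC 4 -> ACC=17
Event 13 (INT 1): INT 1 arrives: push (IRQ1, PC=1), enter IRQ1 at PC=0 (depth now 2)
Event 14 (EXEC): [IRQ1] PC=0: INC 4 -> ACC=21
Event 15 (EXEC): [IRQ1] PC=1: DEC 4 -> ACC=17
Event 16 (EXEC): [IRQ1] PC=2: IRET -> resume IRQ1 at PC=1 (depth now 1)
Event 17 (EXEC): [IRQ1] PC=1: DEC 4 -> ACC=13
Event 18 (EXEC): [IRQ1] PC=2: IRET -> resume MAIN at PC=2 (depth now 0)
Event 19 (INT 0): INT 0 arrives: push (MAIN, PC=2), enter IRQ0 at PC=0 (depth now 1)
Event 20 (EXEC): [IRQ0] PC=0: DEC 3 -> ACC=10
Event 21 (EXEC): [IRQ0] PC=1: IRET -> resume MAIN at PC=2 (depth now 0)
Event 22 (INT 2): INT 2 arrives: push (MAIN, PC=2), enter IRQ2 at PC=0 (depth now 1)
Event 23 (EXEC): [IRQ2] PC=0: INC 2 -> ACC=12
Event 24 (INT 1): INT 1 arrives: push (IRQ2, PC=1), enter IRQ1 at PC=0 (depth now 2)
Event 25 (EXEC): [IRQ1] PC=0: INC 4 -> ACC=16
Event 26 (EXEC): [IRQ1] PC=1: DEC 4 -> ACC=12
Event 27 (EXEC): [IRQ1] PC=2: IRET -> resume IRQ2 at PC=1 (depth now 1)
Event 28 (EXEC): [IRQ2] PC=1: INC 4 -> ACC=16
Event 29 (EXEC): [IRQ2] PC=2: IRET -> resume MAIN at PC=2 (depth now 0)
Event 30 (EXEC): [MAIN] PC=2: DEC 3 -> ACC=13
Event 31 (EXEC): [MAIN] PC=3: INC 5 -> ACC=18
Event 32 (EXEC): [MAIN] PC=4: INC 2 -> ACC=20
Event 33 (EXEC): [MAIN] PC=5: INC 5 -> ACC=25
Event 34 (EXEC): [MAIN] PC=6: HALT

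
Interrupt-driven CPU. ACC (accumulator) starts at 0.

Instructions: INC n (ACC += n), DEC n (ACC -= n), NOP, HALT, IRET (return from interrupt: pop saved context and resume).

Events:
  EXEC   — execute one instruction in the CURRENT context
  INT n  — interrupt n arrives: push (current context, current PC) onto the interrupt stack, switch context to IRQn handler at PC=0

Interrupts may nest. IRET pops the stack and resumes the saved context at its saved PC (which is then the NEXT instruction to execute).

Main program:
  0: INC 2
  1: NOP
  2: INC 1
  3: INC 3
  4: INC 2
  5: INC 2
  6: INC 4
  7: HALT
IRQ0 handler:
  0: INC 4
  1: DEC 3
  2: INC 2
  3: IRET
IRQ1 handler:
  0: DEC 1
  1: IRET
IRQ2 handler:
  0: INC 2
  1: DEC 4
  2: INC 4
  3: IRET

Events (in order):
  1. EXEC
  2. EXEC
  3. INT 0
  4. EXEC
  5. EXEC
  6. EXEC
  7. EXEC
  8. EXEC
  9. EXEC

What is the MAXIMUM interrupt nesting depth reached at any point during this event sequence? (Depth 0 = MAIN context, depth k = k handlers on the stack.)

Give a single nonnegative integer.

Event 1 (EXEC): [MAIN] PC=0: INC 2 -> ACC=2 [depth=0]
Event 2 (EXEC): [MAIN] PC=1: NOP [depth=0]
Event 3 (INT 0): INT 0 arrives: push (MAIN, PC=2), enter IRQ0 at PC=0 (depth now 1) [depth=1]
Event 4 (EXEC): [IRQ0] PC=0: INC 4 -> ACC=6 [depth=1]
Event 5 (EXEC): [IRQ0] PC=1: DEC 3 -> ACC=3 [depth=1]
Event 6 (EXEC): [IRQ0] PC=2: INC 2 -> ACC=5 [depth=1]
Event 7 (EXEC): [IRQ0] PC=3: IRET -> resume MAIN at PC=2 (depth now 0) [depth=0]
Event 8 (EXEC): [MAIN] PC=2: INC 1 -> ACC=6 [depth=0]
Event 9 (EXEC): [MAIN] PC=3: INC 3 -> ACC=9 [depth=0]
Max depth observed: 1

Answer: 1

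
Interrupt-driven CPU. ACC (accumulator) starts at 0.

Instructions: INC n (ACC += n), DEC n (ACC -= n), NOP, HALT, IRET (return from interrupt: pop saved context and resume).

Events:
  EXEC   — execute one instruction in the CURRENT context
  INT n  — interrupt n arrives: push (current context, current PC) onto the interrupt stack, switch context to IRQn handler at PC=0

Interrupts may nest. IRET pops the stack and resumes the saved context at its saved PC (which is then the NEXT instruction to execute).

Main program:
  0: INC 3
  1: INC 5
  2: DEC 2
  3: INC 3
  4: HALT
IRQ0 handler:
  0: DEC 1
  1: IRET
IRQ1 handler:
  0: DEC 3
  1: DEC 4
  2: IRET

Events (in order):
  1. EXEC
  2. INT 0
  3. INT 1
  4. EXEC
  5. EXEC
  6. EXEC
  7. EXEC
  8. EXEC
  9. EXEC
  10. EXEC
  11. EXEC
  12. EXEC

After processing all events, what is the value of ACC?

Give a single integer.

Answer: 1

Derivation:
Event 1 (EXEC): [MAIN] PC=0: INC 3 -> ACC=3
Event 2 (INT 0): INT 0 arrives: push (MAIN, PC=1), enter IRQ0 at PC=0 (depth now 1)
Event 3 (INT 1): INT 1 arrives: push (IRQ0, PC=0), enter IRQ1 at PC=0 (depth now 2)
Event 4 (EXEC): [IRQ1] PC=0: DEC 3 -> ACC=0
Event 5 (EXEC): [IRQ1] PC=1: DEC 4 -> ACC=-4
Event 6 (EXEC): [IRQ1] PC=2: IRET -> resume IRQ0 at PC=0 (depth now 1)
Event 7 (EXEC): [IRQ0] PC=0: DEC 1 -> ACC=-5
Event 8 (EXEC): [IRQ0] PC=1: IRET -> resume MAIN at PC=1 (depth now 0)
Event 9 (EXEC): [MAIN] PC=1: INC 5 -> ACC=0
Event 10 (EXEC): [MAIN] PC=2: DEC 2 -> ACC=-2
Event 11 (EXEC): [MAIN] PC=3: INC 3 -> ACC=1
Event 12 (EXEC): [MAIN] PC=4: HALT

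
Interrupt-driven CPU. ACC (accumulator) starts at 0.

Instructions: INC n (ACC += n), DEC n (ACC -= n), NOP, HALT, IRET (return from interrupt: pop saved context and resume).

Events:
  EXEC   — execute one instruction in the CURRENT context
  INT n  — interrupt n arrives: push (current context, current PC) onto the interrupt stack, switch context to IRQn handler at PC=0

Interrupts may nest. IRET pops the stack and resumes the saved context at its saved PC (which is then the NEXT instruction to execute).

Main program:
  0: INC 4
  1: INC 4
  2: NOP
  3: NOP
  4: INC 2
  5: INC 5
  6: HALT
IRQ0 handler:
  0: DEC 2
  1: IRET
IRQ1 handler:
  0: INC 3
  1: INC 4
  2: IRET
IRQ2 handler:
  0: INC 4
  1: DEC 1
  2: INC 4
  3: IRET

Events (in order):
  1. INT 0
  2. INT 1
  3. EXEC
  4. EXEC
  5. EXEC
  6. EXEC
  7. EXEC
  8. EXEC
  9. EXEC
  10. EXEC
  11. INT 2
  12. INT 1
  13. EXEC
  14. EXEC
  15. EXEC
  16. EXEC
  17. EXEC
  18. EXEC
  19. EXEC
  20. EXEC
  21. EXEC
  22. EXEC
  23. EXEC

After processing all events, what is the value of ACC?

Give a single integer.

Event 1 (INT 0): INT 0 arrives: push (MAIN, PC=0), enter IRQ0 at PC=0 (depth now 1)
Event 2 (INT 1): INT 1 arrives: push (IRQ0, PC=0), enter IRQ1 at PC=0 (depth now 2)
Event 3 (EXEC): [IRQ1] PC=0: INC 3 -> ACC=3
Event 4 (EXEC): [IRQ1] PC=1: INC 4 -> ACC=7
Event 5 (EXEC): [IRQ1] PC=2: IRET -> resume IRQ0 at PC=0 (depth now 1)
Event 6 (EXEC): [IRQ0] PC=0: DEC 2 -> ACC=5
Event 7 (EXEC): [IRQ0] PC=1: IRET -> resume MAIN at PC=0 (depth now 0)
Event 8 (EXEC): [MAIN] PC=0: INC 4 -> ACC=9
Event 9 (EXEC): [MAIN] PC=1: INC 4 -> ACC=13
Event 10 (EXEC): [MAIN] PC=2: NOP
Event 11 (INT 2): INT 2 arrives: push (MAIN, PC=3), enter IRQ2 at PC=0 (depth now 1)
Event 12 (INT 1): INT 1 arrives: push (IRQ2, PC=0), enter IRQ1 at PC=0 (depth now 2)
Event 13 (EXEC): [IRQ1] PC=0: INC 3 -> ACC=16
Event 14 (EXEC): [IRQ1] PC=1: INC 4 -> ACC=20
Event 15 (EXEC): [IRQ1] PC=2: IRET -> resume IRQ2 at PC=0 (depth now 1)
Event 16 (EXEC): [IRQ2] PC=0: INC 4 -> ACC=24
Event 17 (EXEC): [IRQ2] PC=1: DEC 1 -> ACC=23
Event 18 (EXEC): [IRQ2] PC=2: INC 4 -> ACC=27
Event 19 (EXEC): [IRQ2] PC=3: IRET -> resume MAIN at PC=3 (depth now 0)
Event 20 (EXEC): [MAIN] PC=3: NOP
Event 21 (EXEC): [MAIN] PC=4: INC 2 -> ACC=29
Event 22 (EXEC): [MAIN] PC=5: INC 5 -> ACC=34
Event 23 (EXEC): [MAIN] PC=6: HALT

Answer: 34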